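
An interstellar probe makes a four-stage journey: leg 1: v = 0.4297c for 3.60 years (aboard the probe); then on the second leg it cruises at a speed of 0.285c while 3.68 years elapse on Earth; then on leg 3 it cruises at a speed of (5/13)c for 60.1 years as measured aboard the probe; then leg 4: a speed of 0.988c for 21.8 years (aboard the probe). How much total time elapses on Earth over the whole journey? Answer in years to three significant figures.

Δt = 214 years

Leg 1: γ = 1/√(1 − 0.4297²) = 1/√0.8154 = 1.107; Δt_1 = 1.107 × 3.60 = 3.987 years.
Leg 2: 3.68 years is already measured on Earth.
Leg 3: γ = 1/√(1 − (5/13)²) = 13/12 ≈ 1.083; Δt_3 = 1.083 × 60.1 = 65.11 years.
Leg 4: γ = 1/√(1 − 0.988²) = 1/√0.02386 = 6.474; Δt_4 = 6.474 × 21.8 = 141.1 years.
Total: 3.987 + 3.680 + 65.11 + 141.1 years.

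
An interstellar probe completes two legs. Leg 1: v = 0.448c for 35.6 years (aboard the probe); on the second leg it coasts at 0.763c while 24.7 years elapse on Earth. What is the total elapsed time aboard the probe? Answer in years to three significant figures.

τ = 51.6 years

Leg 1: 35.6 years is already measured aboard the probe.
Leg 2: γ = 1/√(1 − 0.763²) = 1/√0.4178 = 1.547; τ_2 = 24.7/1.547 = 15.97 years.
Total: 35.60 + 15.97 years.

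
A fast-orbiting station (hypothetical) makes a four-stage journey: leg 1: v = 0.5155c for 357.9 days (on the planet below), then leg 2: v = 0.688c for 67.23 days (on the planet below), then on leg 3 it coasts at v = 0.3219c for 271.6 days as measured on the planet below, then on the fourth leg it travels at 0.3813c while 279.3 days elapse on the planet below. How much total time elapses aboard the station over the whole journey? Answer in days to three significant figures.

τ = 871 days

Leg 1: γ = 1/√(1 − 0.5155²) = 1/√0.7343 = 1.167; τ_1 = 357.9/1.167 = 306.7 days.
Leg 2: γ = 1/√(1 − 0.688²) = 1/√0.5267 = 1.378; τ_2 = 67.23/1.378 = 48.79 days.
Leg 3: γ = 1/√(1 − 0.3219²) = 1/√0.8964 = 1.056; τ_3 = 271.6/1.056 = 257.1 days.
Leg 4: γ = 1/√(1 − 0.3813²) = 1/√0.8546 = 1.082; τ_4 = 279.3/1.082 = 258.2 days.
Total: 306.7 + 48.79 + 257.1 + 258.2 days.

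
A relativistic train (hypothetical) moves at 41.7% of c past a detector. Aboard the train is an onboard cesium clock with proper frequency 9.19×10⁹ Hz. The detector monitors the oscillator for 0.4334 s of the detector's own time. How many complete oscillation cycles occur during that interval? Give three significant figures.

N = 3.62×10⁹

β = 0.417; γ = 1/√(1 − 0.417²) = 1/√0.8261 = 1.100
During 0.4334 s of lab time, the oscillator's proper time advances by τ = Δt/γ = 0.4334/1.100 = 0.3939 s = 3.939×10⁻¹ s.
N = f × τ = 9.19×10⁹ × 3.939×10⁻¹ = 3.620×10⁹.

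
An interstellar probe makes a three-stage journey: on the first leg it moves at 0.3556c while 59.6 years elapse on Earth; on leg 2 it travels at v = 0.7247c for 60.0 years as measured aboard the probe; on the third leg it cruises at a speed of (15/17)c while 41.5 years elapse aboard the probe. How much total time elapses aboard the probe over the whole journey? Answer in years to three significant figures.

τ = 157 years

Leg 1: γ = 1/√(1 − 0.3556²) = 1/√0.8735 = 1.070; τ_1 = 59.6/1.070 = 55.70 years.
Leg 2: 60.0 years is already measured aboard the probe.
Leg 3: 41.5 years is already measured aboard the probe.
Total: 55.70 + 60.00 + 41.50 years.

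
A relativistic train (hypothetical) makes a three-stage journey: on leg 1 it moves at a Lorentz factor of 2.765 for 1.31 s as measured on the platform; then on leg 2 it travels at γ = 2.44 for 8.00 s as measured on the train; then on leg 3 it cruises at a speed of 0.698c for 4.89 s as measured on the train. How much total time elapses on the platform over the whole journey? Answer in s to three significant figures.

Δt = 27.7 s

Leg 1: 1.31 s is already measured on the platform.
Leg 2: γ = 2.44; Δt_2 = 2.440 × 8.00 = 19.52 s.
Leg 3: γ = 1/√(1 − 0.698²) = 1/√0.5128 = 1.396; Δt_3 = 1.396 × 4.89 = 6.829 s.
Total: 1.310 + 19.52 + 6.829 s.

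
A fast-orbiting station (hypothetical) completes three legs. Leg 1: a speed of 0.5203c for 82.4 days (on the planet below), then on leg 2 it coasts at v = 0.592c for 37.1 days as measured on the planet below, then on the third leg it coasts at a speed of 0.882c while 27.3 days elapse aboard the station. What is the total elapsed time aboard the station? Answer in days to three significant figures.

τ = 128 days

Leg 1: γ = 1/√(1 − 0.5203²) = 1/√0.7293 = 1.171; τ_1 = 82.4/1.171 = 70.37 days.
Leg 2: γ = 1/√(1 − 0.592²) = 1/√0.6495 = 1.241; τ_2 = 37.1/1.241 = 29.90 days.
Leg 3: 27.3 days is already measured aboard the station.
Total: 70.37 + 29.90 + 27.30 days.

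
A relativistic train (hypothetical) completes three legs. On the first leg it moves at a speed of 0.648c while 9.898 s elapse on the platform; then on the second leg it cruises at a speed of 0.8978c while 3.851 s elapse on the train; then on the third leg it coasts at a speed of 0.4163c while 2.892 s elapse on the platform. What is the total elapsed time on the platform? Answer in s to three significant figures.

Δt = 21.5 s

Leg 1: 9.898 s is already measured on the platform.
Leg 2: γ = 1/√(1 − 0.8978²) = 1/√0.1940 = 2.271; Δt_2 = 2.271 × 3.851 = 8.744 s.
Leg 3: 2.892 s is already measured on the platform.
Total: 9.898 + 8.744 + 2.892 s.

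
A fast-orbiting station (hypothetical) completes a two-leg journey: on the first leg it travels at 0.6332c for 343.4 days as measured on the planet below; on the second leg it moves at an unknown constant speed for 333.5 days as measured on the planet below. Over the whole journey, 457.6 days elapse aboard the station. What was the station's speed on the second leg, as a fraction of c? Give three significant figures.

β = 0.818

Leg 1: γ = 1/√(1 − 0.6332²) = 1/√0.5991 = 1.292; τ_1 = 343.4/1.292 = 265.8 days.
Leg 2: speed unknown; τ_2 = 333.5/γ_2.
Total proper time: 265.8 + τ_2 = 457.6, so τ_2 = 457.6 − 265.8 = 191.8 days.
γ_2 = 333.5/191.8 = 1.739; β = √(1 − 1/γ²) = √0.6692.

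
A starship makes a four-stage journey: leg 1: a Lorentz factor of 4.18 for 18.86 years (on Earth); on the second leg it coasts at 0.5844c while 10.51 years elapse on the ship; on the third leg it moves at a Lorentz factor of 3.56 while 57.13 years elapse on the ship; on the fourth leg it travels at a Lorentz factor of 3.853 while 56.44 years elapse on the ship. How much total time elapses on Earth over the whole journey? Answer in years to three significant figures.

Δt = 453 years

Leg 1: 18.86 years is already measured on Earth.
Leg 2: γ = 1/√(1 − 0.5844²) = 1/√0.6585 = 1.232; Δt_2 = 1.232 × 10.51 = 12.95 years.
Leg 3: γ = 3.56; Δt_3 = 3.560 × 57.13 = 203.4 years.
Leg 4: γ = 3.853; Δt_4 = 3.853 × 56.44 = 217.5 years.
Total: 18.86 + 12.95 + 203.4 + 217.5 years.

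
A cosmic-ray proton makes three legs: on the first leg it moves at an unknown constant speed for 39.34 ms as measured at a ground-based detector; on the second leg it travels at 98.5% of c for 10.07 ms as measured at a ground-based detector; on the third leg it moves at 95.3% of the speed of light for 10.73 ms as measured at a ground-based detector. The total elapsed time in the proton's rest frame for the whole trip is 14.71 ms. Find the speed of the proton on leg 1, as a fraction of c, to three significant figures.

β = 0.969

Leg 1: speed unknown; τ_1 = 39.34/γ_1.
Leg 2: β = 0.985; γ = 1/√(1 − 0.985²) = 1/√0.02977 = 5.795; τ_2 = 10.07/5.795 = 1.738 ms.
Leg 3: β = 0.953; γ = 1/√(1 − 0.953²) = 1/√0.09179 = 3.301; τ_3 = 10.73/3.301 = 3.251 ms.
Total proper time: τ_1 + 1.738 + 3.251 = 14.71, so τ_1 = 14.71 − 4.988 = 9.722 ms.
γ_1 = 39.34/9.722 = 4.047; β = √(1 − 1/γ²) = √0.9389.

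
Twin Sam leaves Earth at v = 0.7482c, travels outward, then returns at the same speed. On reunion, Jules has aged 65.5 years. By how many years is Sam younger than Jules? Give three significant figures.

Δt − τ = 22.0 years

γ = 1/√(1 − 0.7482²) = 1/√0.4402 = 1.507
Sam's elapsed proper time: τ = 65.5/1.507 = 43.46 years.
Age gap = Δt − τ = 65.5 − 43.46 years.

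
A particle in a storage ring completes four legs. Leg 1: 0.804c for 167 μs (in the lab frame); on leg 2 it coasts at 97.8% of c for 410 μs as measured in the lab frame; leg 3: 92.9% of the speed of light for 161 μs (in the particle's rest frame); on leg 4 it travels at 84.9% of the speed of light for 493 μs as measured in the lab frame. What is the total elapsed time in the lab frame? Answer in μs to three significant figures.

Leg 1: 167 μs is already measured in the lab frame.
Leg 2: 410 μs is already measured in the lab frame.
Leg 3: β = 0.929; γ = 1/√(1 − 0.929²) = 1/√0.1370 = 2.702; Δt_3 = 2.702 × 161 = 435.0 μs.
Leg 4: 493 μs is already measured in the lab frame.
Total: 167.0 + 410.0 + 435.0 + 493.0 μs.

Δt = 1510 μs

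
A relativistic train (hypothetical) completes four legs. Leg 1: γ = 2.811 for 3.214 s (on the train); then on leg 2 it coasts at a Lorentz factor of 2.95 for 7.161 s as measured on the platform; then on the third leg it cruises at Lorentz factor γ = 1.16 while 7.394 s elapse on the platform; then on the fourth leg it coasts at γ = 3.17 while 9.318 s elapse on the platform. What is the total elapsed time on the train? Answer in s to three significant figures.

τ = 15.0 s

Leg 1: 3.214 s is already measured on the train.
Leg 2: γ = 2.95; τ_2 = 7.161/2.950 = 2.427 s.
Leg 3: γ = 1.16; τ_3 = 7.394/1.160 = 6.374 s.
Leg 4: γ = 3.17; τ_4 = 9.318/3.170 = 2.939 s.
Total: 3.214 + 2.427 + 6.374 + 2.939 s.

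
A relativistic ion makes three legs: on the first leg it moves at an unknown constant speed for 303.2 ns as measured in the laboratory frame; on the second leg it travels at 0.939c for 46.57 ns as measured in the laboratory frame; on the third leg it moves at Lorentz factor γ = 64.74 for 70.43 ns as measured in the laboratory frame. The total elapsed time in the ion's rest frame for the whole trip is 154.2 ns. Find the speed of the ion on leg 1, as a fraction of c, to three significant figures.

β = 0.892

Leg 1: speed unknown; τ_1 = 303.2/γ_1.
Leg 2: γ = 1/√(1 − 0.939²) = 1/√0.1183 = 2.908; τ_2 = 46.57/2.908 = 16.02 ns.
Leg 3: γ = 64.74; τ_3 = 70.43/64.74 = 1.088 ns.
Total proper time: τ_1 + 16.02 + 1.088 = 154.2, so τ_1 = 154.2 − 17.10 = 137.1 ns.
γ_1 = 303.2/137.1 = 2.212; β = √(1 − 1/γ²) = √0.7955.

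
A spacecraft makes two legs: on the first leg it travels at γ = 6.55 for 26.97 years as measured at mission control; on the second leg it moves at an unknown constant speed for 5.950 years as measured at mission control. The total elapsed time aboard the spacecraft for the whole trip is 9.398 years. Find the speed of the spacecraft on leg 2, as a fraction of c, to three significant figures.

β = 0.461

Leg 1: γ = 6.55; τ_1 = 26.97/6.550 = 4.118 years.
Leg 2: speed unknown; τ_2 = 5.950/γ_2.
Total proper time: 4.118 + τ_2 = 9.398, so τ_2 = 9.398 − 4.118 = 5.280 years.
γ_2 = 5.950/5.280 = 1.127; β = √(1 − 1/γ²) = √0.2124.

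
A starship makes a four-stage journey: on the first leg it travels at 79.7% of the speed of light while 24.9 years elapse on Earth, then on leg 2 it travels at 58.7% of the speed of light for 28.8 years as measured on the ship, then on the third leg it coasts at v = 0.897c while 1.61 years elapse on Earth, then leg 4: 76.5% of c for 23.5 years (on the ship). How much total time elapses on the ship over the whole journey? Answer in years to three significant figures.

τ = 68.1 years

Leg 1: β = 0.797; γ = 1/√(1 − 0.797²) = 1/√0.3648 = 1.656; τ_1 = 24.9/1.656 = 15.04 years.
Leg 2: 28.8 years is already measured on the ship.
Leg 3: γ = 1/√(1 − 0.897²) = 1/√0.1954 = 2.262; τ_3 = 1.61/2.262 = 0.7117 years.
Leg 4: 23.5 years is already measured on the ship.
Total: 15.04 + 28.80 + 0.7117 + 23.50 years.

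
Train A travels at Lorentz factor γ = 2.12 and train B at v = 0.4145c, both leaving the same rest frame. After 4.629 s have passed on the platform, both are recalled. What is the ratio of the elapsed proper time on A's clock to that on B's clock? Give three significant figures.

τ_A/τ_B = 0.518

A: γ = 2.12. B: γ = 1/√(1 − 0.4145²) = 1/√0.8282 = 1.099.
τ_A/τ_B = γ_B/γ_A = 1.099/2.120 = 0.5183, so τ_A/τ_B = 0.5183.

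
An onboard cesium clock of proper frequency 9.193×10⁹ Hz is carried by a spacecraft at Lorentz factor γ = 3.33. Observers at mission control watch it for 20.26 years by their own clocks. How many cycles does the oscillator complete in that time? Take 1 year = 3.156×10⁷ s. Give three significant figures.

N = 1.77×10¹⁸

γ = 3.33
During 20.26 years of lab time, the oscillator's proper time advances by τ = Δt/γ = 20.26/3.330 = 6.084 years = 1.920×10⁸ s.
N = f × τ = 9.193×10⁹ × 1.920×10⁸ = 1.765×10¹⁸.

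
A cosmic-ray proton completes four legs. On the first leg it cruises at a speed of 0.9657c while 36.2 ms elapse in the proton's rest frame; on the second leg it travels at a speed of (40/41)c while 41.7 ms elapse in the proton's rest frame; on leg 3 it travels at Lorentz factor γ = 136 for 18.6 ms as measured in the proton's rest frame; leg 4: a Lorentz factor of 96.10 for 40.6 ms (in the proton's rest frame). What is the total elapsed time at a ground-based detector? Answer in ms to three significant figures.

Δt = 6760 ms

Leg 1: γ = 1/√(1 − 0.9657²) = 1/√0.06742 = 3.851; Δt_1 = 3.851 × 36.2 = 139.4 ms.
Leg 2: γ = 1/√(1 − (40/41)²) = 41/9 ≈ 4.556; Δt_2 = 4.556 × 41.7 = 190.0 ms.
Leg 3: γ = 136; Δt_3 = 136.0 × 18.6 = 2530 ms.
Leg 4: γ = 96.10; Δt_4 = 96.10 × 40.6 = 3902 ms.
Total: 139.4 + 190.0 + 2530 + 3902 ms.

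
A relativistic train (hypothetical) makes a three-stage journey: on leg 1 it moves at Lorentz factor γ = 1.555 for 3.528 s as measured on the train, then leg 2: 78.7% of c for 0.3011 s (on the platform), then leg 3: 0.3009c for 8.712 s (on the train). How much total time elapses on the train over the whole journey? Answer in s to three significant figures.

Leg 1: 3.528 s is already measured on the train.
Leg 2: β = 0.787; γ = 1/√(1 − 0.787²) = 1/√0.3806 = 1.621; τ_2 = 0.3011/1.621 = 0.1858 s.
Leg 3: 8.712 s is already measured on the train.
Total: 3.528 + 0.1858 + 8.712 s.

τ = 12.4 s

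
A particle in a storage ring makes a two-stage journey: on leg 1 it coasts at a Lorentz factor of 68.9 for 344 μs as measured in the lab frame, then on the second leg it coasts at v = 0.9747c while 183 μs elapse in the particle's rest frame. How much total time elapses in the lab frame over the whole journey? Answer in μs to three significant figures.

Leg 1: 344 μs is already measured in the lab frame.
Leg 2: γ = 1/√(1 − 0.9747²) = 1/√0.04996 = 4.474; Δt_2 = 4.474 × 183 = 818.7 μs.
Total: 344.0 + 818.7 μs.

Δt = 1160 μs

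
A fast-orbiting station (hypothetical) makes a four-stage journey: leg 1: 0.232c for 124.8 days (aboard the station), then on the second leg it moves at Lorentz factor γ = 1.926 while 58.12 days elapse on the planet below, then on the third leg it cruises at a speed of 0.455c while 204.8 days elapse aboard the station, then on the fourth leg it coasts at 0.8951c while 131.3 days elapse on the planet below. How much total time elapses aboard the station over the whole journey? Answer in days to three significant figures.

τ = 418 days

Leg 1: 124.8 days is already measured aboard the station.
Leg 2: γ = 1.926; τ_2 = 58.12/1.926 = 30.18 days.
Leg 3: 204.8 days is already measured aboard the station.
Leg 4: γ = 1/√(1 − 0.8951²) = 1/√0.1988 = 2.243; τ_4 = 131.3/2.243 = 58.54 days.
Total: 124.8 + 30.18 + 204.8 + 58.54 days.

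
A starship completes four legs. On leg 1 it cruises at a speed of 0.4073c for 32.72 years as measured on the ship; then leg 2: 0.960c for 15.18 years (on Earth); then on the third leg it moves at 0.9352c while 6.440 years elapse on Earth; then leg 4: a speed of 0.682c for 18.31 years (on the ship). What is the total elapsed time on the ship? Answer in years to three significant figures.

Leg 1: 32.72 years is already measured on the ship.
Leg 2: γ = 1/√(1 − 0.960²) = 25/7 ≈ 3.571; τ_2 = 15.18/3.571 = 4.250 years.
Leg 3: γ = 1/√(1 − 0.9352²) = 1/√0.1254 = 2.824; τ_3 = 6.440/2.824 = 2.281 years.
Leg 4: 18.31 years is already measured on the ship.
Total: 32.72 + 4.250 + 2.281 + 18.31 years.

τ = 57.6 years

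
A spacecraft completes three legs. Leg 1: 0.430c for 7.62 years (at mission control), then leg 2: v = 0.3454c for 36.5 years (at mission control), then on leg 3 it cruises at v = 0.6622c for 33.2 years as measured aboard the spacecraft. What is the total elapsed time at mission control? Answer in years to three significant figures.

Δt = 88.4 years

Leg 1: 7.62 years is already measured at mission control.
Leg 2: 36.5 years is already measured at mission control.
Leg 3: γ = 1/√(1 − 0.6622²) = 1/√0.5615 = 1.335; Δt_3 = 1.335 × 33.2 = 44.31 years.
Total: 7.620 + 36.50 + 44.31 years.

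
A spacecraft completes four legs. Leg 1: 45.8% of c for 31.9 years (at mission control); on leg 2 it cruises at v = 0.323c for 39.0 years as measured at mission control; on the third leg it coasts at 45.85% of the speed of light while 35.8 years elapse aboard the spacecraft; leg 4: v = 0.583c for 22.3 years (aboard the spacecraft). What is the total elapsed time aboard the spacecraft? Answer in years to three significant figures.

Leg 1: β = 0.458; γ = 1/√(1 − 0.458²) = 1/√0.7902 = 1.125; τ_1 = 31.9/1.125 = 28.36 years.
Leg 2: γ = 1/√(1 − 0.323²) = 1/√0.8957 = 1.057; τ_2 = 39.0/1.057 = 36.91 years.
Leg 3: 35.8 years is already measured aboard the spacecraft.
Leg 4: 22.3 years is already measured aboard the spacecraft.
Total: 28.36 + 36.91 + 35.80 + 22.30 years.

τ = 123 years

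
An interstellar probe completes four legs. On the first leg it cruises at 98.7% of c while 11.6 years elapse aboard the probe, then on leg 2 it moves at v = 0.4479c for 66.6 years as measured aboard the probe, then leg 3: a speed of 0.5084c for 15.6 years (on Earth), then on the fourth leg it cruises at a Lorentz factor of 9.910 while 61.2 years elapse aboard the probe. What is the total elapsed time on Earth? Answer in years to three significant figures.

Δt = 769 years

Leg 1: β = 0.987; γ = 1/√(1 − 0.987²) = 1/√0.02583 = 6.222; Δt_1 = 6.222 × 11.6 = 72.18 years.
Leg 2: γ = 1/√(1 − 0.4479²) = 1/√0.7994 = 1.118; Δt_2 = 1.118 × 66.6 = 74.49 years.
Leg 3: 15.6 years is already measured on Earth.
Leg 4: γ = 9.910; Δt_4 = 9.910 × 61.2 = 606.5 years.
Total: 72.18 + 74.49 + 15.60 + 606.5 years.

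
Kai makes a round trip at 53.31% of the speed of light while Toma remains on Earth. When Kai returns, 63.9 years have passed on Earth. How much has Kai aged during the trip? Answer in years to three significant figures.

τ = 54.1 years

β = 0.5331; γ = 1/√(1 − 0.5331²) = 1/√0.7158 = 1.182
Kai's clock measures proper time along the trip: τ = Δt/γ = 63.9/1.182 years.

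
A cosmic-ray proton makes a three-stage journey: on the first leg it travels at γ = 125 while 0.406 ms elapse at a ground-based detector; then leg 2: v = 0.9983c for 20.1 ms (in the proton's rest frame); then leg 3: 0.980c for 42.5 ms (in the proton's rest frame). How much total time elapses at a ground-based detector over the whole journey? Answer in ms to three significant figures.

Leg 1: 0.406 ms is already measured at a ground-based detector.
Leg 2: γ = 1/√(1 − 0.9983²) = 1/√0.003397 = 17.16; Δt_2 = 17.16 × 20.1 = 344.9 ms.
Leg 3: γ = 1/√(1 − 0.980²) = 1/√0.03960 = 5.025; Δt_3 = 5.025 × 42.5 = 213.6 ms.
Total: 0.4060 + 344.9 + 213.6 ms.

Δt = 559 ms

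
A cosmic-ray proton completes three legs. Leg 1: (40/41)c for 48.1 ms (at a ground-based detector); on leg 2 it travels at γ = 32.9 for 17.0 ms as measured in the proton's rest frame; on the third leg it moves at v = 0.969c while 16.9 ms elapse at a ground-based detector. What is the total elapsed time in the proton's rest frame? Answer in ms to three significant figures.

τ = 31.7 ms

Leg 1: γ = 1/√(1 − (40/41)²) = 41/9 ≈ 4.556; τ_1 = 48.1/4.556 = 10.56 ms.
Leg 2: 17.0 ms is already measured in the proton's rest frame.
Leg 3: γ = 1/√(1 − 0.969²) = 1/√0.06104 = 4.048; τ_3 = 16.9/4.048 = 4.175 ms.
Total: 10.56 + 17.00 + 4.175 ms.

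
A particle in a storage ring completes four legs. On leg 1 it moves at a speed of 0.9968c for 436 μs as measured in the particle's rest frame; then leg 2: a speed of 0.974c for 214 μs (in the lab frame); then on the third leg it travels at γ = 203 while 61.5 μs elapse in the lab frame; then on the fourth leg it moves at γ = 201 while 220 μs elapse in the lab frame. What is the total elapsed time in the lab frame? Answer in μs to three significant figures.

Leg 1: γ = 1/√(1 − 0.9968²) = 1/√0.006390 = 12.51; Δt_1 = 12.51 × 436 = 5454 μs.
Leg 2: 214 μs is already measured in the lab frame.
Leg 3: 61.5 μs is already measured in the lab frame.
Leg 4: 220 μs is already measured in the lab frame.
Total: 5454 + 214.0 + 61.50 + 220.0 μs.

Δt = 5950 μs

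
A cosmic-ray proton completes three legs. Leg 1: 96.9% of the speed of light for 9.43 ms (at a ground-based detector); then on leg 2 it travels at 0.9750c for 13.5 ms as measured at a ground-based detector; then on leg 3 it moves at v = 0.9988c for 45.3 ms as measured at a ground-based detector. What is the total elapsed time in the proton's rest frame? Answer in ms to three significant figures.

τ = 7.55 ms

Leg 1: β = 0.969; γ = 1/√(1 − 0.969²) = 1/√0.06104 = 4.048; τ_1 = 9.43/4.048 = 2.330 ms.
Leg 2: γ = 1/√(1 − 0.9750²) = 1/√0.04938 = 4.500; τ_2 = 13.5/4.500 = 3.000 ms.
Leg 3: γ = 1/√(1 − 0.9988²) = 1/√0.002399 = 20.42; τ_3 = 45.3/20.42 = 2.219 ms.
Total: 2.330 + 3.000 + 2.219 ms.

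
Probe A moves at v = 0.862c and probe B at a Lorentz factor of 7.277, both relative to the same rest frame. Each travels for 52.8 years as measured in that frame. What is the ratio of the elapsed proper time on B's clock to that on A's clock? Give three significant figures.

A: γ = 1/√(1 − 0.862²) = 1/√0.2570 = 1.973. B: γ = 7.277.
τ_A/τ_B = γ_B/γ_A = 7.277/1.973 = 3.689, so τ_B/τ_A = 0.2711.

τ_B/τ_A = 0.271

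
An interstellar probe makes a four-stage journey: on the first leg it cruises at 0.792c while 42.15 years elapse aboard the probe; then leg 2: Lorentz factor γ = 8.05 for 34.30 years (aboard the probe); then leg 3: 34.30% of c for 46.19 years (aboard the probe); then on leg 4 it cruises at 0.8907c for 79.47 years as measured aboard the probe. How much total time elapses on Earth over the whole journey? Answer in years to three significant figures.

Leg 1: γ = 1/√(1 − 0.792²) = 1/√0.3727 = 1.638; Δt_1 = 1.638 × 42.15 = 69.04 years.
Leg 2: γ = 8.05; Δt_2 = 8.050 × 34.30 = 276.1 years.
Leg 3: β = 0.3430; γ = 1/√(1 − 0.3430²) = 1/√0.8824 = 1.065; Δt_3 = 1.065 × 46.19 = 49.17 years.
Leg 4: γ = 1/√(1 − 0.8907²) = 1/√0.2067 = 2.200; Δt_4 = 2.200 × 79.47 = 174.8 years.
Total: 69.04 + 276.1 + 49.17 + 174.8 years.

Δt = 569 years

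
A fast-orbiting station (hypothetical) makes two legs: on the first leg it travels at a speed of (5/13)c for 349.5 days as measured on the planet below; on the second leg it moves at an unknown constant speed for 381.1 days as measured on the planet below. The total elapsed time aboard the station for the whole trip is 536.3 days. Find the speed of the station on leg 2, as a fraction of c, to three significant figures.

β = 0.828

Leg 1: γ = 1/√(1 − (5/13)²) = 13/12 ≈ 1.083; τ_1 = 349.5/1.083 = 322.6 days.
Leg 2: speed unknown; τ_2 = 381.1/γ_2.
Total proper time: 322.6 + τ_2 = 536.3, so τ_2 = 536.3 − 322.6 = 213.7 days.
γ_2 = 381.1/213.7 = 1.783; β = √(1 − 1/γ²) = √0.6856.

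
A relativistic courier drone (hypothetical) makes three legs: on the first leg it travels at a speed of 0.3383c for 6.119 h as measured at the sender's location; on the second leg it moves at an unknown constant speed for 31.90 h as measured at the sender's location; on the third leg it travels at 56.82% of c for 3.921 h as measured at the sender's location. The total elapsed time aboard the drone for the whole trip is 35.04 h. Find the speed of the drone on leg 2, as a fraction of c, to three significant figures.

β = 0.577

Leg 1: γ = 1/√(1 − 0.3383²) = 1/√0.8856 = 1.063; τ_1 = 6.119/1.063 = 5.758 h.
Leg 2: speed unknown; τ_2 = 31.90/γ_2.
Leg 3: β = 0.5682; γ = 1/√(1 − 0.5682²) = 1/√0.6771 = 1.215; τ_3 = 3.921/1.215 = 3.227 h.
Total proper time: 5.758 + τ_2 + 3.227 = 35.04, so τ_2 = 35.04 − 8.985 = 26.06 h.
γ_2 = 31.90/26.06 = 1.224; β = √(1 − 1/γ²) = √0.3329.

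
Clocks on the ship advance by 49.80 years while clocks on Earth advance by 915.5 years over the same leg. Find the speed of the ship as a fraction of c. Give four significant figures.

The proper time is measured on the ship (both events occur at the ship's location); Δt is measured on Earth. γ = Δt/τ = 915.5/49.80 = 18.38.
β = √(1 − 1/γ²) = √(1 − 0.002959) = √0.9970

β = 0.9985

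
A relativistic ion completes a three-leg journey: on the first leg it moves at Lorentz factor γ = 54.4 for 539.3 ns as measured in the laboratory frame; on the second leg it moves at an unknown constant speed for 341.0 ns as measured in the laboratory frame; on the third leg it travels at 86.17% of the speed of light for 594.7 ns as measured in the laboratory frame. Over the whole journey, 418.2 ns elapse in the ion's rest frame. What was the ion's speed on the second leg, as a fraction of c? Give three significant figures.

β = 0.950

Leg 1: γ = 54.4; τ_1 = 539.3/54.40 = 9.914 ns.
Leg 2: speed unknown; τ_2 = 341.0/γ_2.
Leg 3: β = 0.8617; γ = 1/√(1 − 0.8617²) = 1/√0.2575 = 1.971; τ_3 = 594.7/1.971 = 301.8 ns.
Total proper time: 9.914 + τ_2 + 301.8 = 418.2, so τ_2 = 418.2 − 311.7 = 106.5 ns.
γ_2 = 341.0/106.5 = 3.201; β = √(1 − 1/γ²) = √0.9024.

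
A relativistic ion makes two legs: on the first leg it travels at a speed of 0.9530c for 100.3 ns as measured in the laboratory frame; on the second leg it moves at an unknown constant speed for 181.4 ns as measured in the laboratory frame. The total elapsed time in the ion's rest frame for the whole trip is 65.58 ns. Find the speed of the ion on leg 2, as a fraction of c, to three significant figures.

Leg 1: γ = 1/√(1 − 0.9530²) = 1/√0.09179 = 3.301; τ_1 = 100.3/3.301 = 30.39 ns.
Leg 2: speed unknown; τ_2 = 181.4/γ_2.
Total proper time: 30.39 + τ_2 = 65.58, so τ_2 = 65.58 − 30.39 = 35.19 ns.
γ_2 = 181.4/35.19 = 5.155; β = √(1 − 1/γ²) = √0.9624.

β = 0.981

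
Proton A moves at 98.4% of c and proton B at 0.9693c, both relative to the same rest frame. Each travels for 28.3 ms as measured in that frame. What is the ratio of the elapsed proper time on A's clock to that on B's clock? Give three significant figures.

A: β = 0.984; γ = 1/√(1 − 0.984²) = 1/√0.03174 = 5.613. B: γ = 1/√(1 − 0.9693²) = 1/√0.06046 = 4.067.
τ_A/τ_B = γ_B/γ_A = 4.067/5.613 = 0.7246, so τ_A/τ_B = 0.7246.

τ_A/τ_B = 0.725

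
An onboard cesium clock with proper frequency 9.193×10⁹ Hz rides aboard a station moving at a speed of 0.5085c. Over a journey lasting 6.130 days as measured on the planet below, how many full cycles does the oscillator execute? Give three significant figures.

N = 4.19×10¹⁵

γ = 1/√(1 − 0.5085²) = 1/√0.7414 = 1.161
The oscillator's own cycle count is N = f × τ where τ is the proper time aboard the station. τ = Δt/γ = 6.130/1.161 = 5.278 days = 4.560×10⁵ s.
N = 9.193×10⁹ × 4.560×10⁵ = 4.192×10¹⁵.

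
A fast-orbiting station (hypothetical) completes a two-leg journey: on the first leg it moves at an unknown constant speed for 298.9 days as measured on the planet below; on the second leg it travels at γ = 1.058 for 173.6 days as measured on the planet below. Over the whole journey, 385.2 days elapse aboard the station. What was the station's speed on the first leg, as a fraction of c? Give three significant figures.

β = 0.673

Leg 1: speed unknown; τ_1 = 298.9/γ_1.
Leg 2: γ = 1.058; τ_2 = 173.6/1.058 = 164.1 days.
Total proper time: τ_1 + 164.1 = 385.2, so τ_1 = 385.2 − 164.1 = 221.1 days.
γ_1 = 298.9/221.1 = 1.352; β = √(1 − 1/γ²) = √0.4527.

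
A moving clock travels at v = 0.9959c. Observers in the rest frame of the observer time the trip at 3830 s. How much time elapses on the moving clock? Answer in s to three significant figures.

γ = 1/√(1 − 0.9959²) = 1/√0.008183 = 11.05
The interval measured in the rest frame of the observer is the dilated one; the clock on the moving clock measures the proper time τ = Δt/γ = 3830/11.05 s.

τ = 346 s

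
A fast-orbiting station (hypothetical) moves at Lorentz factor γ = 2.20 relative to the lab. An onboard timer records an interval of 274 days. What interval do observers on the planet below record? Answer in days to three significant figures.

γ = 2.20
The interval measured aboard the station is the proper time (both events occur at the same place in that frame); the lab-frame interval is Δt = γτ = 2.200 × 274 days.

Δt = 603 days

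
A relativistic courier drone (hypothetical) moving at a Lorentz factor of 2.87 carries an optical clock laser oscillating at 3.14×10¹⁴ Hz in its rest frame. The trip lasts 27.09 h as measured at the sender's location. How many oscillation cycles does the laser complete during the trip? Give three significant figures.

γ = 2.87
The oscillator's own cycle count is N = f × τ where τ is the proper time aboard the drone. τ = Δt/γ = 27.09/2.870 = 9.439 h = 3.398×10⁴ s.
N = 3.14×10¹⁴ × 3.398×10⁴ = 1.067×10¹⁹.

N = 1.07×10¹⁹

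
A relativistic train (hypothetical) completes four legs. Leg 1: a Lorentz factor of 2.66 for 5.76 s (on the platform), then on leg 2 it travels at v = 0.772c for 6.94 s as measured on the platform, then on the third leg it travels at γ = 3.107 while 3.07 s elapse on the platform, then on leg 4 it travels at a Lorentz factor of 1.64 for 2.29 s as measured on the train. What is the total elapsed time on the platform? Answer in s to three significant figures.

Δt = 19.5 s

Leg 1: 5.76 s is already measured on the platform.
Leg 2: 6.94 s is already measured on the platform.
Leg 3: 3.07 s is already measured on the platform.
Leg 4: γ = 1.64; Δt_4 = 1.640 × 2.29 = 3.756 s.
Total: 5.760 + 6.940 + 3.070 + 3.756 s.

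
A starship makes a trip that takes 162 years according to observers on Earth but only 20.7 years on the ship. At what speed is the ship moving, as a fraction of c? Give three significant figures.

v = 0.992c

The proper time is measured on the ship (both events occur at the ship's location); Δt is measured on Earth. γ = Δt/τ = 162/20.7 = 7.826.
β = √(1 − 1/γ²) = √(1 − 0.01633) = √0.9837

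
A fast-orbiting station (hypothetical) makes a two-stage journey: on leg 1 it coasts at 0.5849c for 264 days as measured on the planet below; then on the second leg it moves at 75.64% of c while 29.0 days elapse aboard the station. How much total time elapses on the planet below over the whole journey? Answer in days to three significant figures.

Δt = 308 days

Leg 1: 264 days is already measured on the planet below.
Leg 2: β = 0.7564; γ = 1/√(1 − 0.7564²) = 1/√0.4279 = 1.529; Δt_2 = 1.529 × 29.0 = 44.34 days.
Total: 264.0 + 44.34 days.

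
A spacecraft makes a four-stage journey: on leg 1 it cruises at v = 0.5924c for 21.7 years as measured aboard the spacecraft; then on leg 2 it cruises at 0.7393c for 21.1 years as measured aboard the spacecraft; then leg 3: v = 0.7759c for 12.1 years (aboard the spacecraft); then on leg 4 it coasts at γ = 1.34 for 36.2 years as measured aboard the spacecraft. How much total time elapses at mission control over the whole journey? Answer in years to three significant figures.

Δt = 126 years

Leg 1: γ = 1/√(1 − 0.5924²) = 1/√0.6491 = 1.241; Δt_1 = 1.241 × 21.7 = 26.93 years.
Leg 2: γ = 1/√(1 − 0.7393²) = 1/√0.4534 = 1.485; Δt_2 = 1.485 × 21.1 = 31.33 years.
Leg 3: γ = 1/√(1 − 0.7759²) = 1/√0.3980 = 1.585; Δt_3 = 1.585 × 12.1 = 19.18 years.
Leg 4: γ = 1.34; Δt_4 = 1.340 × 36.2 = 48.51 years.
Total: 26.93 + 31.33 + 19.18 + 48.51 years.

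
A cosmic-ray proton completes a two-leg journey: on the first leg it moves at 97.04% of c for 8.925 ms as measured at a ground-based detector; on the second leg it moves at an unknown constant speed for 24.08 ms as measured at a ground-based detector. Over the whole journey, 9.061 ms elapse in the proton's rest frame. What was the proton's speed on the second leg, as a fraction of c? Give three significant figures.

Leg 1: β = 0.9704; γ = 1/√(1 − 0.9704²) = 1/√0.05832 = 4.141; τ_1 = 8.925/4.141 = 2.155 ms.
Leg 2: speed unknown; τ_2 = 24.08/γ_2.
Total proper time: 2.155 + τ_2 = 9.061, so τ_2 = 9.061 − 2.155 = 6.906 ms.
γ_2 = 24.08/6.906 = 3.487; β = √(1 − 1/γ²) = √0.9178.

β = 0.958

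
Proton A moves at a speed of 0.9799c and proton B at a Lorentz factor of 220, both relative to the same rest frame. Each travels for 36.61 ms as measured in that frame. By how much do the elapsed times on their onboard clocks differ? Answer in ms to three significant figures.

A: γ = 1/√(1 − 0.9799²) = 1/√0.03980 = 5.013; τ_A = 36.61/5.013 = 7.303 ms.
B: γ = 220; τ_B = 36.61/220.0 = 0.1664 ms.

|τ_A − τ_B| = 7.14 ms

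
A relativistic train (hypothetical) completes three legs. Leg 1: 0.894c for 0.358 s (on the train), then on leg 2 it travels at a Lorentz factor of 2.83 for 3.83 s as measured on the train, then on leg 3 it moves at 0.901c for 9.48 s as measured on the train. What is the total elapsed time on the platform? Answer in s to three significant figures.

Δt = 33.5 s

Leg 1: γ = 1/√(1 − 0.894²) = 1/√0.2008 = 2.232; Δt_1 = 2.232 × 0.358 = 0.7990 s.
Leg 2: γ = 2.83; Δt_2 = 2.830 × 3.83 = 10.84 s.
Leg 3: γ = 1/√(1 − 0.901²) = 1/√0.1882 = 2.305; Δt_3 = 2.305 × 9.48 = 21.85 s.
Total: 0.7990 + 10.84 + 21.85 s.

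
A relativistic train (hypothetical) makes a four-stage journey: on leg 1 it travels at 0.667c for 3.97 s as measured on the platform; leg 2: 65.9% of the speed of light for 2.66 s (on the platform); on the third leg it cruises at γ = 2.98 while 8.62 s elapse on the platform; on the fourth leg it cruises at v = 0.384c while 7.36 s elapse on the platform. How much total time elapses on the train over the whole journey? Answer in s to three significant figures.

Leg 1: γ = 1/√(1 − 0.667²) = 1/√0.5551 = 1.342; τ_1 = 3.97/1.342 = 2.958 s.
Leg 2: β = 0.659; γ = 1/√(1 − 0.659²) = 1/√0.5657 = 1.330; τ_2 = 2.66/1.330 = 2.001 s.
Leg 3: γ = 2.98; τ_3 = 8.62/2.980 = 2.893 s.
Leg 4: γ = 1/√(1 − 0.384²) = 1/√0.8525 = 1.083; τ_4 = 7.36/1.083 = 6.796 s.
Total: 2.958 + 2.001 + 2.893 + 6.796 s.

τ = 14.6 s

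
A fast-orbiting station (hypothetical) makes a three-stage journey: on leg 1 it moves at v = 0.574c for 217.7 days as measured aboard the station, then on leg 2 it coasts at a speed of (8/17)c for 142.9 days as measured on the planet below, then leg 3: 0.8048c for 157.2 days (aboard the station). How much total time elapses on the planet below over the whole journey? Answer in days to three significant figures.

Δt = 674 days

Leg 1: γ = 1/√(1 − 0.574²) = 1/√0.6705 = 1.221; Δt_1 = 1.221 × 217.7 = 265.9 days.
Leg 2: 142.9 days is already measured on the planet below.
Leg 3: γ = 1/√(1 − 0.8048²) = 1/√0.3523 = 1.685; Δt_3 = 1.685 × 157.2 = 264.8 days.
Total: 265.9 + 142.9 + 264.8 days.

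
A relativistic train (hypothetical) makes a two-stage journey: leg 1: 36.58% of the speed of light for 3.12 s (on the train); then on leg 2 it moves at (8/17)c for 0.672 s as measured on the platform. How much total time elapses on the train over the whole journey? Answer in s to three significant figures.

Leg 1: 3.12 s is already measured on the train.
Leg 2: γ = 1/√(1 − (8/17)²) = 17/15 ≈ 1.133; τ_2 = 0.672/1.133 = 0.5929 s.
Total: 3.120 + 0.5929 s.

τ = 3.71 s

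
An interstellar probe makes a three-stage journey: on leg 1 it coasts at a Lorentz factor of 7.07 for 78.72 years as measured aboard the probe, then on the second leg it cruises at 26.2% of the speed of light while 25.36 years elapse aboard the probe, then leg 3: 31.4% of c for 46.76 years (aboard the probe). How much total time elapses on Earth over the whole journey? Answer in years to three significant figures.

Leg 1: γ = 7.07; Δt_1 = 7.070 × 78.72 = 556.6 years.
Leg 2: β = 0.262; γ = 1/√(1 − 0.262²) = 1/√0.9314 = 1.036; Δt_2 = 1.036 × 25.36 = 26.28 years.
Leg 3: β = 0.314; γ = 1/√(1 − 0.314²) = 1/√0.9014 = 1.053; Δt_3 = 1.053 × 46.76 = 49.25 years.
Total: 556.6 + 26.28 + 49.25 years.

Δt = 632 years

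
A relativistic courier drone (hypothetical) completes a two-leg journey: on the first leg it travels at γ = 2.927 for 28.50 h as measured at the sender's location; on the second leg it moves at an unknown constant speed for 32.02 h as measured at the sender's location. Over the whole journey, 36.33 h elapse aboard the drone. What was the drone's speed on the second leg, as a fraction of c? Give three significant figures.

Leg 1: γ = 2.927; τ_1 = 28.50/2.927 = 9.737 h.
Leg 2: speed unknown; τ_2 = 32.02/γ_2.
Total proper time: 9.737 + τ_2 = 36.33, so τ_2 = 36.33 − 9.737 = 26.59 h.
γ_2 = 32.02/26.59 = 1.204; β = √(1 − 1/γ²) = √0.3102.

β = 0.557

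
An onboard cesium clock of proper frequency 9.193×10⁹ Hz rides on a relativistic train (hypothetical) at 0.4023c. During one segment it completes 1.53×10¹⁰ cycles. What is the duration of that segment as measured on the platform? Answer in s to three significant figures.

γ = 1/√(1 − 0.4023²) = 1/√0.8382 = 1.092
Proper time for N cycles: τ = N/f = 1.53×10¹⁰/(9.193×10⁹) = 1.664×10⁰ s = 1.664 s.
Lab-frame duration Δt = γτ = 1.092 × 1.664 = 1.818 s.

Δt = 1.82 s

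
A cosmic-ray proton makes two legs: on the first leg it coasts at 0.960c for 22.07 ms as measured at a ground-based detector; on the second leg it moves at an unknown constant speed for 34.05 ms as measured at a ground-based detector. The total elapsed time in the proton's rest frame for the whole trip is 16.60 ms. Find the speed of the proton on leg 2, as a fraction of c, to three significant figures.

β = 0.952

Leg 1: γ = 1/√(1 − 0.960²) = 25/7 ≈ 3.571; τ_1 = 22.07/3.571 = 6.180 ms.
Leg 2: speed unknown; τ_2 = 34.05/γ_2.
Total proper time: 6.180 + τ_2 = 16.60, so τ_2 = 16.60 − 6.180 = 10.42 ms.
γ_2 = 34.05/10.42 = 3.268; β = √(1 − 1/γ²) = √0.9063.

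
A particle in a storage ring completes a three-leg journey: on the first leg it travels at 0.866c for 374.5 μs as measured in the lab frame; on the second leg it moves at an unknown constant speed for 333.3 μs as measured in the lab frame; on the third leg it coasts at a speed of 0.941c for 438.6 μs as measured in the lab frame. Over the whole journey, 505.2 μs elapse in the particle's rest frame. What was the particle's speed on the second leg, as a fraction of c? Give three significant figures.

β = 0.861

Leg 1: γ = 1/√(1 − 0.866²) = 1/√0.2500 = 2.000; τ_1 = 374.5/2.000 = 187.3 μs.
Leg 2: speed unknown; τ_2 = 333.3/γ_2.
Leg 3: γ = 1/√(1 − 0.941²) = 1/√0.1145 = 2.955; τ_3 = 438.6/2.955 = 148.4 μs.
Total proper time: 187.3 + τ_2 + 148.4 = 505.2, so τ_2 = 505.2 − 335.7 = 169.5 μs.
γ_2 = 333.3/169.5 = 1.966; β = √(1 − 1/γ²) = √0.7414.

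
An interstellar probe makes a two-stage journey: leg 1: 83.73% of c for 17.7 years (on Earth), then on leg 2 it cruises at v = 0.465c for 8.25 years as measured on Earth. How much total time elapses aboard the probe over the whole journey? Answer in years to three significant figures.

τ = 17.0 years

Leg 1: β = 0.8373; γ = 1/√(1 − 0.8373²) = 1/√0.2989 = 1.829; τ_1 = 17.7/1.829 = 9.677 years.
Leg 2: γ = 1/√(1 − 0.465²) = 1/√0.7838 = 1.130; τ_2 = 8.25/1.130 = 7.304 years.
Total: 9.677 + 7.304 years.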